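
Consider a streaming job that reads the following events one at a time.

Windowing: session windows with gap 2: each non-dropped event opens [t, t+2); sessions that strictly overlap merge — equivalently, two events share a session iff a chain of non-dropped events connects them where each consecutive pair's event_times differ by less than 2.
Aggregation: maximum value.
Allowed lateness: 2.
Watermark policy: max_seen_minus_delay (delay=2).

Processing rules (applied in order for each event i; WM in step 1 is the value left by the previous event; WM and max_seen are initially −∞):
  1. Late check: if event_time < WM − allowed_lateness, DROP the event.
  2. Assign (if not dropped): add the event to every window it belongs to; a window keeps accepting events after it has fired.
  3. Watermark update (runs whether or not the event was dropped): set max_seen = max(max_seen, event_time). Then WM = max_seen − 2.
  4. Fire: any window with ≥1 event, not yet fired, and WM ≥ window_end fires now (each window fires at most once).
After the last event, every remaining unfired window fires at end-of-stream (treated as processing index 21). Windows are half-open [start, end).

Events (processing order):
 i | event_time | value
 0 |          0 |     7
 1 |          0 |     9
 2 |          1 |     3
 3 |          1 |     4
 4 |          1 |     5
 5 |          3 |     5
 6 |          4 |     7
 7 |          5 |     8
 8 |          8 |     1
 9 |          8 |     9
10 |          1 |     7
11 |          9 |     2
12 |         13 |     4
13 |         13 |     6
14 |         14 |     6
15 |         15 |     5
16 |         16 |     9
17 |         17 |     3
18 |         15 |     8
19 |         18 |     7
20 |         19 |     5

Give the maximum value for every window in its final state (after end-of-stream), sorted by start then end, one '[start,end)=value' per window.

i=0 t=0 v=7: → [0,2); WM=-2
i=1 t=0 v=9: → [0,2); WM=-2
i=2 t=1 v=3: → [0,3); WM=-1
i=3 t=1 v=4: → [0,3); WM=-1
i=4 t=1 v=5: → [0,3); WM=-1
i=5 t=3 v=5: → [3,5); WM=1
i=6 t=4 v=7: → [3,6); WM=2
i=7 t=5 v=8: → [3,7); WM=3
i=8 t=8 v=1: → [8,10); WM=6
i=9 t=8 v=9: → [8,10); WM=6
i=10 t=1 v=7: DROP (t<6-2); WM=6
i=11 t=9 v=2: → [8,11); WM=7
i=12 t=13 v=4: → [13,15); WM=11
i=13 t=13 v=6: → [13,15); WM=11
i=14 t=14 v=6: → [13,16); WM=12
i=15 t=15 v=5: → [13,17); WM=13
i=16 t=16 v=9: → [13,18); WM=14
i=17 t=17 v=3: → [13,19); WM=15
i=18 t=15 v=8: → [13,19); WM=15
i=19 t=18 v=7: → [13,20); WM=16
i=20 t=19 v=5: → [13,21); WM=17

[0,3)=9 [3,7)=8 [8,11)=9 [13,21)=9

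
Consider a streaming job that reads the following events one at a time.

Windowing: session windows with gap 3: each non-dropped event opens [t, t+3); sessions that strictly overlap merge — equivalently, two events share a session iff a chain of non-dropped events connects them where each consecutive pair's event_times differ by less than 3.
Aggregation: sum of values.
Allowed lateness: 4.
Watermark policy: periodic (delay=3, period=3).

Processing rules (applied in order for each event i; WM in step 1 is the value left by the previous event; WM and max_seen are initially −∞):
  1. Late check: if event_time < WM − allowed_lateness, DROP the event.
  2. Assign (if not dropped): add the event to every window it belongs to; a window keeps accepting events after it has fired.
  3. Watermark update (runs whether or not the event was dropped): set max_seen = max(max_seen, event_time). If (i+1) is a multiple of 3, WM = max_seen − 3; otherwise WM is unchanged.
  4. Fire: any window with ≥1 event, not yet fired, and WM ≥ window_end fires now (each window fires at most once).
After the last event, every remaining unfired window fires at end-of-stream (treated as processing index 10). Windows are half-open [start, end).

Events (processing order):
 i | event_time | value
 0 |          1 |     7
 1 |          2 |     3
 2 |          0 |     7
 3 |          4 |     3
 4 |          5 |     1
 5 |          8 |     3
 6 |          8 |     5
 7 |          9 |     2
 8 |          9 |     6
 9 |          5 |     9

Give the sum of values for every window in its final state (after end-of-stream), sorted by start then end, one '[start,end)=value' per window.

[0,8)=30 [8,12)=16

i=0 t=1 v=7: → [1,4); WM=−∞
i=1 t=2 v=3: → [1,5); WM=−∞
i=2 t=0 v=7: → [0,5); WM=-1
i=3 t=4 v=3: → [0,7); WM=-1
i=4 t=5 v=1: → [0,8); WM=-1
i=5 t=8 v=3: → [8,11); WM=5
i=6 t=8 v=5: → [8,11); WM=5
i=7 t=9 v=2: → [8,12); WM=5
i=8 t=9 v=6: → [8,12); WM=6
i=9 t=5 v=9: → [0,8); WM=6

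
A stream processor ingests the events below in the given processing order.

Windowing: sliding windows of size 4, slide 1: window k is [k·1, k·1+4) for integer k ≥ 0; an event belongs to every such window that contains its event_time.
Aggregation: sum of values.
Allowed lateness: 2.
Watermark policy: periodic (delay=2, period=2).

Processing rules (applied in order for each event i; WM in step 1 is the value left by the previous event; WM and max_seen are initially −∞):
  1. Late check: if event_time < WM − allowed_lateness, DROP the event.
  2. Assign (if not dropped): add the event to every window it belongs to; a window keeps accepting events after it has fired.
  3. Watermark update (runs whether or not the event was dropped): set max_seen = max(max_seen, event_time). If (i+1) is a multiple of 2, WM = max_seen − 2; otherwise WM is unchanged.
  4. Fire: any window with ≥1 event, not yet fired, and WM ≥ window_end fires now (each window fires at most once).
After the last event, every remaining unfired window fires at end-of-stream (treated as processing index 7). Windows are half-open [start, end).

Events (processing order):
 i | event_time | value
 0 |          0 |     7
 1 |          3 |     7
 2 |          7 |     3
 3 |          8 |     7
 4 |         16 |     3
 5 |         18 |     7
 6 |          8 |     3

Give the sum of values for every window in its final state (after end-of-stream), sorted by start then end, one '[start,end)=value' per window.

[0,4)=14 [1,5)=7 [2,6)=7 [3,7)=7 [4,8)=3 [5,9)=10 [6,10)=10 [7,11)=10 [8,12)=7 [13,17)=3 [14,18)=3 [15,19)=10 [16,20)=10 [17,21)=7 [18,22)=7

i=0 t=0 v=7: → [0,4); WM=−∞
i=1 t=3 v=7: → [3,7),[2,6),[1,5),[0,4); WM=1
i=2 t=7 v=3: → [7,11),[6,10),[5,9),[4,8); WM=1
i=3 t=8 v=7: → [8,12),[7,11),[6,10),[5,9); WM=6; [0,4) fires=14 [1,5) fires=7 [2,6) fires=7
i=4 t=16 v=3: → [16,20),[15,19),[14,18),[13,17); WM=6
i=5 t=18 v=7: → [18,22),[17,21),[16,20),[15,19); WM=16; [3,7) fires=7 [4,8) fires=3 [5,9) fires=10 [6,10) fires=10 [7,11) fires=10 [8,12) fires=7
i=6 t=8 v=3: DROP (t<16-2); WM=16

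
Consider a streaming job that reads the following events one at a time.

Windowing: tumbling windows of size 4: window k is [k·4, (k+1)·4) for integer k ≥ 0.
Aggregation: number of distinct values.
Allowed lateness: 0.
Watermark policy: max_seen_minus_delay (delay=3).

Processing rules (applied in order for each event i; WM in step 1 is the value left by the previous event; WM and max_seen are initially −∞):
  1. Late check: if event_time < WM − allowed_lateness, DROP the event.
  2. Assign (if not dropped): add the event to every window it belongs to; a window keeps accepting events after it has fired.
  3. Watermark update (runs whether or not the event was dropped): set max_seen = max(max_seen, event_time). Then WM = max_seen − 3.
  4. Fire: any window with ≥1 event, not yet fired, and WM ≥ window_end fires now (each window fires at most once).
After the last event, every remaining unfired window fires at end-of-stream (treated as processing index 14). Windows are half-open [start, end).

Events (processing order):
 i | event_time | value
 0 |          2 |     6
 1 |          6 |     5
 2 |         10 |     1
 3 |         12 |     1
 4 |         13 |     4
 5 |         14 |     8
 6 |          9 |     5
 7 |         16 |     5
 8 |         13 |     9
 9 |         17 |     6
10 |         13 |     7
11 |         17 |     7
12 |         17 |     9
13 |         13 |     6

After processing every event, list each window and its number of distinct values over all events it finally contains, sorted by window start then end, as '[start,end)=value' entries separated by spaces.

i=0 t=2 v=6: → [0,4); WM=-1
i=1 t=6 v=5: → [4,8); WM=3
i=2 t=10 v=1: → [8,12); WM=7; [0,4) fires=1
i=3 t=12 v=1: → [12,16); WM=9; [4,8) fires=1
i=4 t=13 v=4: → [12,16); WM=10
i=5 t=14 v=8: → [12,16); WM=11
i=6 t=9 v=5: DROP (t<11-0); WM=11
i=7 t=16 v=5: → [16,20); WM=13; [8,12) fires=1
i=8 t=13 v=9: → [12,16); WM=13
i=9 t=17 v=6: → [16,20); WM=14
i=10 t=13 v=7: DROP (t<14-0); WM=14
i=11 t=17 v=7: → [16,20); WM=14
i=12 t=17 v=9: → [16,20); WM=14
i=13 t=13 v=6: DROP (t<14-0); WM=14

[0,4)=1 [4,8)=1 [8,12)=1 [12,16)=4 [16,20)=4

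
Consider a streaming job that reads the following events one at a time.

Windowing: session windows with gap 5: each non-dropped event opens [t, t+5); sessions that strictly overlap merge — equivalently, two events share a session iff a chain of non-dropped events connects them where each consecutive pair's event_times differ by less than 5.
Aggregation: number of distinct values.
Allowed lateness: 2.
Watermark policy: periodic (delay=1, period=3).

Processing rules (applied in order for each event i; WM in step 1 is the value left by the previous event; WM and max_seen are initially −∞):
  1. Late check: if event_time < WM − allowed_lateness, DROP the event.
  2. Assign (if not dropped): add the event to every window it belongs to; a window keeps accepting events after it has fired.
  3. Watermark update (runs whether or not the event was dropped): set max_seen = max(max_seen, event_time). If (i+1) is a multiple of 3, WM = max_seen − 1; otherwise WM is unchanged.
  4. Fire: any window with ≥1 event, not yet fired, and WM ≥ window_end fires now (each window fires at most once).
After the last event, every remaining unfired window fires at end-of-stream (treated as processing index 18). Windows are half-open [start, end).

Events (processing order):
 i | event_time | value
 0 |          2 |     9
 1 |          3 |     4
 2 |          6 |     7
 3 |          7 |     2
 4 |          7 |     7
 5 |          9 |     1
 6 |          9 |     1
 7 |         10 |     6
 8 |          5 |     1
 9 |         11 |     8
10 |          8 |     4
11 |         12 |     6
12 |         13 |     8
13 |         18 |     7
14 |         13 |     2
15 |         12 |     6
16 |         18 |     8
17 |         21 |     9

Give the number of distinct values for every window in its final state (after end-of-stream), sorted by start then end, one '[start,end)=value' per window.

[2,18)=7 [18,26)=3

i=0 t=2 v=9: → [2,7); WM=−∞
i=1 t=3 v=4: → [2,8); WM=−∞
i=2 t=6 v=7: → [2,11); WM=5
i=3 t=7 v=2: → [2,12); WM=5
i=4 t=7 v=7: → [2,12); WM=5
i=5 t=9 v=1: → [2,14); WM=8
i=6 t=9 v=1: → [2,14); WM=8
i=7 t=10 v=6: → [2,15); WM=8
i=8 t=5 v=1: DROP (t<8-2); WM=9
i=9 t=11 v=8: → [2,16); WM=9
i=10 t=8 v=4: → [2,16); WM=9
i=11 t=12 v=6: → [2,17); WM=11
i=12 t=13 v=8: → [2,18); WM=11
i=13 t=18 v=7: → [18,23); WM=11
i=14 t=13 v=2: → [2,18); WM=17
i=15 t=12 v=6: DROP (t<17-2); WM=17
i=16 t=18 v=8: → [18,23); WM=17
i=17 t=21 v=9: → [18,26); WM=20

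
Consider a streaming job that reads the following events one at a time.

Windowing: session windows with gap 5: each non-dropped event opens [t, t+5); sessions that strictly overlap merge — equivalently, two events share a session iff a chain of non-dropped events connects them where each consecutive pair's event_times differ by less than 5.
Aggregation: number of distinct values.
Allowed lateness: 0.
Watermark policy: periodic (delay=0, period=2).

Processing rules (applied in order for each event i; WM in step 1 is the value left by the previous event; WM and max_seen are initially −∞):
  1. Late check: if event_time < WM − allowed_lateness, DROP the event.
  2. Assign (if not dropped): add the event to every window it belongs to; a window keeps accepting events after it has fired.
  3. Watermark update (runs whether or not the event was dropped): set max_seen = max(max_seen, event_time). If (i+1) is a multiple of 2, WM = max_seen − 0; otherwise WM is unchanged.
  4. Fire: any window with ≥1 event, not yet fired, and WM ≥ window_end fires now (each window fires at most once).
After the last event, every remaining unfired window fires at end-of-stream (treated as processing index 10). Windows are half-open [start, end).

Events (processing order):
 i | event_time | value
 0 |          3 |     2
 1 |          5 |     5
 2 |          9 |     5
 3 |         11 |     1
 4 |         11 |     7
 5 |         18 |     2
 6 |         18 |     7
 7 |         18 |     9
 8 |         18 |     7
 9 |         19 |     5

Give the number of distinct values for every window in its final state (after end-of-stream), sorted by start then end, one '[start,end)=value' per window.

[3,16)=4 [18,24)=4

i=0 t=3 v=2: → [3,8); WM=−∞
i=1 t=5 v=5: → [3,10); WM=5
i=2 t=9 v=5: → [3,14); WM=5
i=3 t=11 v=1: → [3,16); WM=11
i=4 t=11 v=7: → [3,16); WM=11
i=5 t=18 v=2: → [18,23); WM=18
i=6 t=18 v=7: → [18,23); WM=18
i=7 t=18 v=9: → [18,23); WM=18
i=8 t=18 v=7: → [18,23); WM=18
i=9 t=19 v=5: → [18,24); WM=19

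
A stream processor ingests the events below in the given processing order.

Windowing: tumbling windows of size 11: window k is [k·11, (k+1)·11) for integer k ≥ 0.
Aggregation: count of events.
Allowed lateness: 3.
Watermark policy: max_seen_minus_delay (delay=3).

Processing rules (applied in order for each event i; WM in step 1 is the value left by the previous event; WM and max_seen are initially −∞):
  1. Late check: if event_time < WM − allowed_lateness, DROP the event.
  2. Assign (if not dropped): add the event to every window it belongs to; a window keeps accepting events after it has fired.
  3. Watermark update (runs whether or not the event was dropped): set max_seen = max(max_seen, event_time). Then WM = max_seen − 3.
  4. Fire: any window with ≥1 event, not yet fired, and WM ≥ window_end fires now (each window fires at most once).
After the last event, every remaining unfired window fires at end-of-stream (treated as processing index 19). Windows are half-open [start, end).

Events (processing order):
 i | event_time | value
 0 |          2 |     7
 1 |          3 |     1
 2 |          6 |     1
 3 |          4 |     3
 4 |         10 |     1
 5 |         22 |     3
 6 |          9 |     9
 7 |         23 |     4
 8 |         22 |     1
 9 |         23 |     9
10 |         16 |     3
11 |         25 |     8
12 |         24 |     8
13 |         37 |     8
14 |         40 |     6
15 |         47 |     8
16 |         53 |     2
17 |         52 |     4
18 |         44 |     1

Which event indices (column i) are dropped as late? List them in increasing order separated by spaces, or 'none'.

6 10 18

i=0 t=2 v=7: → [0,11); WM=-1
i=1 t=3 v=1: → [0,11); WM=0
i=2 t=6 v=1: → [0,11); WM=3
i=3 t=4 v=3: → [0,11); WM=3
i=4 t=10 v=1: → [0,11); WM=7
i=5 t=22 v=3: → [22,33); WM=19; [0,11) fires=5
i=6 t=9 v=9: DROP (t<19-3); WM=19
i=7 t=23 v=4: → [22,33); WM=20
i=8 t=22 v=1: → [22,33); WM=20
i=9 t=23 v=9: → [22,33); WM=20
i=10 t=16 v=3: DROP (t<20-3); WM=20
i=11 t=25 v=8: → [22,33); WM=22
i=12 t=24 v=8: → [22,33); WM=22
i=13 t=37 v=8: → [33,44); WM=34; [22,33) fires=6
i=14 t=40 v=6: → [33,44); WM=37
i=15 t=47 v=8: → [44,55); WM=44; [33,44) fires=2
i=16 t=53 v=2: → [44,55); WM=50
i=17 t=52 v=4: → [44,55); WM=50
i=18 t=44 v=1: DROP (t<50-3); WM=50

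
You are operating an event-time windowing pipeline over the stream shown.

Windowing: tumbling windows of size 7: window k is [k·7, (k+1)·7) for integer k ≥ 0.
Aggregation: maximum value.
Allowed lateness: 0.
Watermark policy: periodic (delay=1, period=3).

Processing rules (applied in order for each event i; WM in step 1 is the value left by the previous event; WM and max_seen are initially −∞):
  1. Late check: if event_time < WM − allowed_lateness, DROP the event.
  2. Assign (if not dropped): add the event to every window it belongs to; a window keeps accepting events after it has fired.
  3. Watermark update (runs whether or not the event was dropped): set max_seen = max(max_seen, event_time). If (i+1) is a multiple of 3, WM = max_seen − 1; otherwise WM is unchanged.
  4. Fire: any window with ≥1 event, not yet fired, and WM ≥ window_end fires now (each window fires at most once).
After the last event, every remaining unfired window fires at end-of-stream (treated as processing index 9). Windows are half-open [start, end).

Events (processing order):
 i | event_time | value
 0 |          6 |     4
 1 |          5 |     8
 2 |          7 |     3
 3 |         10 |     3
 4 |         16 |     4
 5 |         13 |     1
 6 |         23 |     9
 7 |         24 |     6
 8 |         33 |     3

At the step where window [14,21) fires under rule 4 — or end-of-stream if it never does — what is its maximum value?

i=0 t=6 v=4: → [0,7); WM=−∞
i=1 t=5 v=8: → [0,7); WM=−∞
i=2 t=7 v=3: → [7,14); WM=6
i=3 t=10 v=3: → [7,14); WM=6
i=4 t=16 v=4: → [14,21); WM=6
i=5 t=13 v=1: → [7,14); WM=15; [0,7) fires=8 [7,14) fires=3
i=6 t=23 v=9: → [21,28); WM=15
i=7 t=24 v=6: → [21,28); WM=15
i=8 t=33 v=3: → [28,35); WM=32; [14,21) fires=4 [21,28) fires=9

4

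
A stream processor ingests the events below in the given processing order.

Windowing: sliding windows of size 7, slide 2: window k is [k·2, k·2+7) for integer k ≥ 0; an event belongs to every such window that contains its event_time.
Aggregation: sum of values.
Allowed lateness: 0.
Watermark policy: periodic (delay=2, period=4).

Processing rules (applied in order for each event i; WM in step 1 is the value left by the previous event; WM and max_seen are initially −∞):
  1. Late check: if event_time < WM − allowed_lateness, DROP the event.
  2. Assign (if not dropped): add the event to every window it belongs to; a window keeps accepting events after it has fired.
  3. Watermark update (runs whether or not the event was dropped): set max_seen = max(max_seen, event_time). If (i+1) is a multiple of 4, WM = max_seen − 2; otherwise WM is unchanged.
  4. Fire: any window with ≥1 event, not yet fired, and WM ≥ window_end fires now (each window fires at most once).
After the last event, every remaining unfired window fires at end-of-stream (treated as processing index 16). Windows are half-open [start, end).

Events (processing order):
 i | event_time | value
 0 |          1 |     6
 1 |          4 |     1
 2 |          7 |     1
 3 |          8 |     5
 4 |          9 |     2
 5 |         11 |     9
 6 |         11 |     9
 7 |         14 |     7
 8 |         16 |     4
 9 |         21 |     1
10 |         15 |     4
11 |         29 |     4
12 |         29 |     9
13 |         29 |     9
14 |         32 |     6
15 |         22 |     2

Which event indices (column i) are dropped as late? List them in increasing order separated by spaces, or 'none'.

i=0 t=1 v=6: → [0,7); WM=−∞
i=1 t=4 v=1: → [4,11),[2,9),[0,7); WM=−∞
i=2 t=7 v=1: → [6,13),[4,11),[2,9); WM=−∞
i=3 t=8 v=5: → [8,15),[6,13),[4,11),[2,9); WM=6
i=4 t=9 v=2: → [8,15),[6,13),[4,11); WM=6
i=5 t=11 v=9: → [10,17),[8,15),[6,13); WM=6
i=6 t=11 v=9: → [10,17),[8,15),[6,13); WM=6
i=7 t=14 v=7: → [14,21),[12,19),[10,17),[8,15); WM=12; [0,7) fires=7 [2,9) fires=7 [4,11) fires=9
i=8 t=16 v=4: → [16,23),[14,21),[12,19),[10,17); WM=12
i=9 t=21 v=1: → [20,27),[18,25),[16,23); WM=12
i=10 t=15 v=4: → [14,21),[12,19),[10,17); WM=12
i=11 t=29 v=4: → [28,35),[26,33),[24,31); WM=27; [6,13) fires=26 [8,15) fires=32 [10,17) fires=33 [12,19) fires=15 [14,21) fires=15 [16,23) fires=5 [18,25) fires=1 [20,27) fires=1
i=12 t=29 v=9: → [28,35),[26,33),[24,31); WM=27
i=13 t=29 v=9: → [28,35),[26,33),[24,31); WM=27
i=14 t=32 v=6: → [32,39),[30,37),[28,35),[26,33); WM=27
i=15 t=22 v=2: DROP (t<27-0); WM=30

15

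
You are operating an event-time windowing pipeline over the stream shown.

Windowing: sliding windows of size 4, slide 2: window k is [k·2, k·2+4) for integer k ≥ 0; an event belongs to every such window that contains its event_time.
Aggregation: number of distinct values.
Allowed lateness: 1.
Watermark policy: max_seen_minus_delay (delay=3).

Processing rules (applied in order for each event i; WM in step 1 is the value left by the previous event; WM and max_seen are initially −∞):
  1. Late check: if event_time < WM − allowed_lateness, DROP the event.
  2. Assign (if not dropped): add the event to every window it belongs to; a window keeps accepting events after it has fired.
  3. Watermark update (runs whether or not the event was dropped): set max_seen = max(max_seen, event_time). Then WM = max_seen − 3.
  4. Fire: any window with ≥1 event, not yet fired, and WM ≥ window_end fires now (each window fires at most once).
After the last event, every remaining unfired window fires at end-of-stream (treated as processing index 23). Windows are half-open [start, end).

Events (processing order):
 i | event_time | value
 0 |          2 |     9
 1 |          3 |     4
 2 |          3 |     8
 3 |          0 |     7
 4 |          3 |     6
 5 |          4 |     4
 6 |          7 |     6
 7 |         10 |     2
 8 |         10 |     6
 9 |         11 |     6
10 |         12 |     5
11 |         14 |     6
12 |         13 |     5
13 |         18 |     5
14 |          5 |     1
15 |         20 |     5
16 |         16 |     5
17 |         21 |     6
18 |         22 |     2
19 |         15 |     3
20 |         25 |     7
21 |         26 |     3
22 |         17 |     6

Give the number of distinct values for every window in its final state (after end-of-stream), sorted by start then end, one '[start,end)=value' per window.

i=0 t=2 v=9: → [2,6),[0,4); WM=-1
i=1 t=3 v=4: → [2,6),[0,4); WM=0
i=2 t=3 v=8: → [2,6),[0,4); WM=0
i=3 t=0 v=7: → [0,4); WM=0
i=4 t=3 v=6: → [2,6),[0,4); WM=0
i=5 t=4 v=4: → [4,8),[2,6); WM=1
i=6 t=7 v=6: → [6,10),[4,8); WM=4; [0,4) fires=5
i=7 t=10 v=2: → [10,14),[8,12); WM=7; [2,6) fires=4
i=8 t=10 v=6: → [10,14),[8,12); WM=7
i=9 t=11 v=6: → [10,14),[8,12); WM=8; [4,8) fires=2
i=10 t=12 v=5: → [12,16),[10,14); WM=9
i=11 t=14 v=6: → [14,18),[12,16); WM=11; [6,10) fires=1
i=12 t=13 v=5: → [12,16),[10,14); WM=11
i=13 t=18 v=5: → [18,22),[16,20); WM=15; [8,12) fires=2 [10,14) fires=3
i=14 t=5 v=1: DROP (t<15-1); WM=15
i=15 t=20 v=5: → [20,24),[18,22); WM=17; [12,16) fires=2
i=16 t=16 v=5: → [16,20),[14,18); WM=17
i=17 t=21 v=6: → [20,24),[18,22); WM=18; [14,18) fires=2
i=18 t=22 v=2: → [22,26),[20,24); WM=19
i=19 t=15 v=3: DROP (t<19-1); WM=19
i=20 t=25 v=7: → [24,28),[22,26); WM=22; [16,20) fires=1 [18,22) fires=2
i=21 t=26 v=3: → [26,30),[24,28); WM=23
i=22 t=17 v=6: DROP (t<23-1); WM=23

[0,4)=5 [2,6)=4 [4,8)=2 [6,10)=1 [8,12)=2 [10,14)=3 [12,16)=2 [14,18)=2 [16,20)=1 [18,22)=2 [20,24)=3 [22,26)=2 [24,28)=2 [26,30)=1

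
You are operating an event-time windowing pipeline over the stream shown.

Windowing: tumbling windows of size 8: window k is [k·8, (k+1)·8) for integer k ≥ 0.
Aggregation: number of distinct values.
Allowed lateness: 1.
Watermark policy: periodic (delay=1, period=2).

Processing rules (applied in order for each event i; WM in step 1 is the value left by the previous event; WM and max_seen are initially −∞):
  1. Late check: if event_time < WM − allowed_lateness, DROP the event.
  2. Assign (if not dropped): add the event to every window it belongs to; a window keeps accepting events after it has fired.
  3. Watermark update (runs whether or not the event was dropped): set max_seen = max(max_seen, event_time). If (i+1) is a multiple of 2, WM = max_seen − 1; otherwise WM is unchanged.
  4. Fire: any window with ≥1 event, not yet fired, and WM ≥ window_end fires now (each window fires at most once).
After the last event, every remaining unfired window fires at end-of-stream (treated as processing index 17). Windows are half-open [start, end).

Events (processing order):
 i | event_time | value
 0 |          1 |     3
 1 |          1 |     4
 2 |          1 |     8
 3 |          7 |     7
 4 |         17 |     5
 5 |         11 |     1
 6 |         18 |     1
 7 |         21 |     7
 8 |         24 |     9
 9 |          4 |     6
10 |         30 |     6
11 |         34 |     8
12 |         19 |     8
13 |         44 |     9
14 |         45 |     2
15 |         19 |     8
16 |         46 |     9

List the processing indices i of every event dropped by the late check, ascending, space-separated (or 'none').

9 12 15

i=0 t=1 v=3: → [0,8); WM=−∞
i=1 t=1 v=4: → [0,8); WM=0
i=2 t=1 v=8: → [0,8); WM=0
i=3 t=7 v=7: → [0,8); WM=6
i=4 t=17 v=5: → [16,24); WM=6
i=5 t=11 v=1: → [8,16); WM=16; [0,8) fires=4 [8,16) fires=1
i=6 t=18 v=1: → [16,24); WM=16
i=7 t=21 v=7: → [16,24); WM=20
i=8 t=24 v=9: → [24,32); WM=20
i=9 t=4 v=6: DROP (t<20-1); WM=23
i=10 t=30 v=6: → [24,32); WM=23
i=11 t=34 v=8: → [32,40); WM=33; [16,24) fires=3 [24,32) fires=2
i=12 t=19 v=8: DROP (t<33-1); WM=33
i=13 t=44 v=9: → [40,48); WM=43; [32,40) fires=1
i=14 t=45 v=2: → [40,48); WM=43
i=15 t=19 v=8: DROP (t<43-1); WM=44
i=16 t=46 v=9: → [40,48); WM=44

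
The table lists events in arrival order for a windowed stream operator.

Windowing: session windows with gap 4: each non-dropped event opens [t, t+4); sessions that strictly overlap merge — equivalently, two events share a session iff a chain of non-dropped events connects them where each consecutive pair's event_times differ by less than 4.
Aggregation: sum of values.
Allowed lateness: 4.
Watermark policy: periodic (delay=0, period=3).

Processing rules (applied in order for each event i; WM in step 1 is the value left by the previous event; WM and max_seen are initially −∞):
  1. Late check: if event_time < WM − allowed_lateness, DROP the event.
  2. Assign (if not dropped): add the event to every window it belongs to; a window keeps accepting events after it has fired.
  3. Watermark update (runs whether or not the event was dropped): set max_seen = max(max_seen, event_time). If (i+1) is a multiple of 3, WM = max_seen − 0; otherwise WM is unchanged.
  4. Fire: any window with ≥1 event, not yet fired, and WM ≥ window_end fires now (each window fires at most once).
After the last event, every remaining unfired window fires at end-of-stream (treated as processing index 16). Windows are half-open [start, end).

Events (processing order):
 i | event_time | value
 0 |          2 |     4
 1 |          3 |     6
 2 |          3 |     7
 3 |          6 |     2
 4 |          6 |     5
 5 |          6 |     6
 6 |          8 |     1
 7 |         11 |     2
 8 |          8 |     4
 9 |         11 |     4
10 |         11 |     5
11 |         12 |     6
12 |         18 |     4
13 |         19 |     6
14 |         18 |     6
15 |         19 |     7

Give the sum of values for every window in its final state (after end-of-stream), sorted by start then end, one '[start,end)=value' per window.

[2,16)=52 [18,23)=23

i=0 t=2 v=4: → [2,6); WM=−∞
i=1 t=3 v=6: → [2,7); WM=−∞
i=2 t=3 v=7: → [2,7); WM=3
i=3 t=6 v=2: → [2,10); WM=3
i=4 t=6 v=5: → [2,10); WM=3
i=5 t=6 v=6: → [2,10); WM=6
i=6 t=8 v=1: → [2,12); WM=6
i=7 t=11 v=2: → [2,15); WM=6
i=8 t=8 v=4: → [2,15); WM=11
i=9 t=11 v=4: → [2,15); WM=11
i=10 t=11 v=5: → [2,15); WM=11
i=11 t=12 v=6: → [2,16); WM=12
i=12 t=18 v=4: → [18,22); WM=12
i=13 t=19 v=6: → [18,23); WM=12
i=14 t=18 v=6: → [18,23); WM=19
i=15 t=19 v=7: → [18,23); WM=19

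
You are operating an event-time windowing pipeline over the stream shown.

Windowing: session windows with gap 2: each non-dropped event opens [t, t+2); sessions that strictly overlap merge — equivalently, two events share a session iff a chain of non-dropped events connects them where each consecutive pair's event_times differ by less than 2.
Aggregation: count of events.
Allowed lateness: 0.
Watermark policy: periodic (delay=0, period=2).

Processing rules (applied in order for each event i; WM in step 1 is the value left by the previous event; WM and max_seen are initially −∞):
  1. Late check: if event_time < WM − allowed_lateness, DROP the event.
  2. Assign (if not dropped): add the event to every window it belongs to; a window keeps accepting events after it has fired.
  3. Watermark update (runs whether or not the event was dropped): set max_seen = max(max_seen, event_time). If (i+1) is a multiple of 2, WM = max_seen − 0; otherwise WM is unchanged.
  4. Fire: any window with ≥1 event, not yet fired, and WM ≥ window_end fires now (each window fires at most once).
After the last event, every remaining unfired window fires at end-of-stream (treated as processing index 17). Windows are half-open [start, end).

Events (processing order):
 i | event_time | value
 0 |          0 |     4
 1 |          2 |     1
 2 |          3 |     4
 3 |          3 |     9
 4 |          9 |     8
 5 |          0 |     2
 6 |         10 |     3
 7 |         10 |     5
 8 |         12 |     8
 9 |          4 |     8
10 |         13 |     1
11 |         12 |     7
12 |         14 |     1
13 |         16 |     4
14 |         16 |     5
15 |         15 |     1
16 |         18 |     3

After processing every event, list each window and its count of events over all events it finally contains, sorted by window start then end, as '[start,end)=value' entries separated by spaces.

[0,2)=1 [2,5)=3 [9,12)=3 [12,16)=4 [16,18)=2 [18,20)=1

i=0 t=0 v=4: → [0,2); WM=−∞
i=1 t=2 v=1: → [2,4); WM=2
i=2 t=3 v=4: → [2,5); WM=2
i=3 t=3 v=9: → [2,5); WM=3
i=4 t=9 v=8: → [9,11); WM=3
i=5 t=0 v=2: DROP (t<3-0); WM=9
i=6 t=10 v=3: → [9,12); WM=9
i=7 t=10 v=5: → [9,12); WM=10
i=8 t=12 v=8: → [12,14); WM=10
i=9 t=4 v=8: DROP (t<10-0); WM=12
i=10 t=13 v=1: → [12,15); WM=12
i=11 t=12 v=7: → [12,15); WM=13
i=12 t=14 v=1: → [12,16); WM=13
i=13 t=16 v=4: → [16,18); WM=16
i=14 t=16 v=5: → [16,18); WM=16
i=15 t=15 v=1: DROP (t<16-0); WM=16
i=16 t=18 v=3: → [18,20); WM=16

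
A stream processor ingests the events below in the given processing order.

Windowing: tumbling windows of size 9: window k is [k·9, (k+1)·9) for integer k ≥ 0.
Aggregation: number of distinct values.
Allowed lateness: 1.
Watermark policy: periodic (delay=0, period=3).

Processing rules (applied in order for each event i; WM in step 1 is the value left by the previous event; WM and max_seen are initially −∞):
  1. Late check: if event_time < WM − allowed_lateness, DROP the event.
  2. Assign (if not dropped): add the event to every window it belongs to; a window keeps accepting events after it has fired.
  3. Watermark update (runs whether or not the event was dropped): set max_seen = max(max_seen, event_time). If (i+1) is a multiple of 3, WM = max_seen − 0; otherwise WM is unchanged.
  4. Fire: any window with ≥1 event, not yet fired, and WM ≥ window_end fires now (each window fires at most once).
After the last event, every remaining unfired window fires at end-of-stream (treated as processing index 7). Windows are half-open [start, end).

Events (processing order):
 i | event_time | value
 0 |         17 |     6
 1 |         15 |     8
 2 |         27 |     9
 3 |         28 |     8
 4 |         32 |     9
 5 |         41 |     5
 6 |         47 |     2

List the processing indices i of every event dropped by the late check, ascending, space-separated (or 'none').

none

i=0 t=17 v=6: → [9,18); WM=−∞
i=1 t=15 v=8: → [9,18); WM=−∞
i=2 t=27 v=9: → [27,36); WM=27; [9,18) fires=2
i=3 t=28 v=8: → [27,36); WM=27
i=4 t=32 v=9: → [27,36); WM=27
i=5 t=41 v=5: → [36,45); WM=41; [27,36) fires=2
i=6 t=47 v=2: → [45,54); WM=41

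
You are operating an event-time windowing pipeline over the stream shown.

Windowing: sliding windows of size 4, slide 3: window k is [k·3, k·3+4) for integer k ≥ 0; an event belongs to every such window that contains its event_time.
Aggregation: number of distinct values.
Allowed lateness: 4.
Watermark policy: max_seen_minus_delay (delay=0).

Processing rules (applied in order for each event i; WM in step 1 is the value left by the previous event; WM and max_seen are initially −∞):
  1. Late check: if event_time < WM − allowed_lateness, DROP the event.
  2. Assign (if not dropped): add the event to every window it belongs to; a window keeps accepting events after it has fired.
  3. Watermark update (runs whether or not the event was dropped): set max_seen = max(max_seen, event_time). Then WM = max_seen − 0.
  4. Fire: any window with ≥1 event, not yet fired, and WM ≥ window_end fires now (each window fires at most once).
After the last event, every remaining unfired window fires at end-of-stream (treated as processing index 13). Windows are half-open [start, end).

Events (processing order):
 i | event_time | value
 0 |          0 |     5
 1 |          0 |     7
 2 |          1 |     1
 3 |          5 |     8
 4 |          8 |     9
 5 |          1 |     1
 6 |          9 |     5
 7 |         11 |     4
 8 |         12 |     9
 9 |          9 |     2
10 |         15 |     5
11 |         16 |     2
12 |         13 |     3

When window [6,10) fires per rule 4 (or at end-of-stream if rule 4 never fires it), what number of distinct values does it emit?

i=0 t=0 v=5: → [0,4); WM=0
i=1 t=0 v=7: → [0,4); WM=0
i=2 t=1 v=1: → [0,4); WM=1
i=3 t=5 v=8: → [3,7); WM=5; [0,4) fires=3
i=4 t=8 v=9: → [6,10); WM=8; [3,7) fires=1
i=5 t=1 v=1: DROP (t<8-4); WM=8
i=6 t=9 v=5: → [9,13),[6,10); WM=9
i=7 t=11 v=4: → [9,13); WM=11; [6,10) fires=2
i=8 t=12 v=9: → [12,16),[9,13); WM=12
i=9 t=9 v=2: → [9,13),[6,10); WM=12
i=10 t=15 v=5: → [15,19),[12,16); WM=15; [9,13) fires=4
i=11 t=16 v=2: → [15,19); WM=16; [12,16) fires=2
i=12 t=13 v=3: → [12,16); WM=16

2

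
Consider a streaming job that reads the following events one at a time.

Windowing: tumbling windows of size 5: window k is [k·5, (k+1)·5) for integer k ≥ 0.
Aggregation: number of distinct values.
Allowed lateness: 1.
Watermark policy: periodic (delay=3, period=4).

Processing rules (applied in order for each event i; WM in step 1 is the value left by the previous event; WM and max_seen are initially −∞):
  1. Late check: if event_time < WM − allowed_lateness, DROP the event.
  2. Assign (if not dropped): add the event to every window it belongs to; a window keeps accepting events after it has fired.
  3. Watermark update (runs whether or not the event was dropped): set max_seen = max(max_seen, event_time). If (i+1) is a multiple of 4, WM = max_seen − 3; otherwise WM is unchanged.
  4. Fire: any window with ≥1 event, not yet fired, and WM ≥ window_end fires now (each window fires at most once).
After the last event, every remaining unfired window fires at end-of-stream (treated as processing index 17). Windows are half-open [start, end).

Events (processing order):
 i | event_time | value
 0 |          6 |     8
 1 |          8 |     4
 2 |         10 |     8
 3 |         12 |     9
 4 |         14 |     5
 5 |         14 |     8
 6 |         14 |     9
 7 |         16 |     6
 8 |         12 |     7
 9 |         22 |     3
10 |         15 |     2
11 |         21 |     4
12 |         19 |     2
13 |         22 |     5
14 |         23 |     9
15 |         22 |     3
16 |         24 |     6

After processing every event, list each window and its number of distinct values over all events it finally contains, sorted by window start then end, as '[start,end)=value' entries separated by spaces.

[5,10)=2 [10,15)=4 [15,20)=2 [20,25)=5

i=0 t=6 v=8: → [5,10); WM=−∞
i=1 t=8 v=4: → [5,10); WM=−∞
i=2 t=10 v=8: → [10,15); WM=−∞
i=3 t=12 v=9: → [10,15); WM=9
i=4 t=14 v=5: → [10,15); WM=9
i=5 t=14 v=8: → [10,15); WM=9
i=6 t=14 v=9: → [10,15); WM=9
i=7 t=16 v=6: → [15,20); WM=13; [5,10) fires=2
i=8 t=12 v=7: → [10,15); WM=13
i=9 t=22 v=3: → [20,25); WM=13
i=10 t=15 v=2: → [15,20); WM=13
i=11 t=21 v=4: → [20,25); WM=19; [10,15) fires=4
i=12 t=19 v=2: → [15,20); WM=19
i=13 t=22 v=5: → [20,25); WM=19
i=14 t=23 v=9: → [20,25); WM=19
i=15 t=22 v=3: → [20,25); WM=20; [15,20) fires=2
i=16 t=24 v=6: → [20,25); WM=20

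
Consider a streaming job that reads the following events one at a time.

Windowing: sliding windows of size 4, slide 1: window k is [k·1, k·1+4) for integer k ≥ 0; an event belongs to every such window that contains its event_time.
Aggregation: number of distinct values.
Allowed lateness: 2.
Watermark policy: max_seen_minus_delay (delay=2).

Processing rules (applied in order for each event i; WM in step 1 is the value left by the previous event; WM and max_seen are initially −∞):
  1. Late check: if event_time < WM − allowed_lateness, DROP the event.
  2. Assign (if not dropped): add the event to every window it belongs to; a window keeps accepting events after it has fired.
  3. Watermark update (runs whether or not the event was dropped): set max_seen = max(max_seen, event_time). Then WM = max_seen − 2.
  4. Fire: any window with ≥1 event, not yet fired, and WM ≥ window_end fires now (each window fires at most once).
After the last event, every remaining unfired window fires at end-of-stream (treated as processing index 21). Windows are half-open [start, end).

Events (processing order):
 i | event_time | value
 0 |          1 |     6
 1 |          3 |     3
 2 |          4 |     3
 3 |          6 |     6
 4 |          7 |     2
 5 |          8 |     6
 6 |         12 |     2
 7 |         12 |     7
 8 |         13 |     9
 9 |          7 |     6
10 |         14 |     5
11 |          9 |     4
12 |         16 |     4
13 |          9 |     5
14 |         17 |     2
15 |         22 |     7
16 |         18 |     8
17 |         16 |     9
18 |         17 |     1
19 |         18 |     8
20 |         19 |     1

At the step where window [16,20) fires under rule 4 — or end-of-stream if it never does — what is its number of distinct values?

i=0 t=1 v=6: → [1,5),[0,4); WM=-1
i=1 t=3 v=3: → [3,7),[2,6),[1,5),[0,4); WM=1
i=2 t=4 v=3: → [4,8),[3,7),[2,6),[1,5); WM=2
i=3 t=6 v=6: → [6,10),[5,9),[4,8),[3,7); WM=4; [0,4) fires=2
i=4 t=7 v=2: → [7,11),[6,10),[5,9),[4,8); WM=5; [1,5) fires=2
i=5 t=8 v=6: → [8,12),[7,11),[6,10),[5,9); WM=6; [2,6) fires=1
i=6 t=12 v=2: → [12,16),[11,15),[10,14),[9,13); WM=10; [3,7) fires=2 [4,8) fires=3 [5,9) fires=2 [6,10) fires=2
i=7 t=12 v=7: → [12,16),[11,15),[10,14),[9,13); WM=10
i=8 t=13 v=9: → [13,17),[12,16),[11,15),[10,14); WM=11; [7,11) fires=2
i=9 t=7 v=6: DROP (t<11-2); WM=11
i=10 t=14 v=5: → [14,18),[13,17),[12,16),[11,15); WM=12; [8,12) fires=1
i=11 t=9 v=4: DROP (t<12-2); WM=12
i=12 t=16 v=4: → [16,20),[15,19),[14,18),[13,17); WM=14; [9,13) fires=2 [10,14) fires=3
i=13 t=9 v=5: DROP (t<14-2); WM=14
i=14 t=17 v=2: → [17,21),[16,20),[15,19),[14,18); WM=15; [11,15) fires=4
i=15 t=22 v=7: → [22,26),[21,25),[20,24),[19,23); WM=20; [12,16) fires=4 [13,17) fires=3 [14,18) fires=3 [15,19) fires=2 [16,20) fires=2
i=16 t=18 v=8: → [18,22),[17,21),[16,20),[15,19); WM=20
i=17 t=16 v=9: DROP (t<20-2); WM=20
i=18 t=17 v=1: DROP (t<20-2); WM=20
i=19 t=18 v=8: → [18,22),[17,21),[16,20),[15,19); WM=20
i=20 t=19 v=1: → [19,23),[18,22),[17,21),[16,20); WM=20

2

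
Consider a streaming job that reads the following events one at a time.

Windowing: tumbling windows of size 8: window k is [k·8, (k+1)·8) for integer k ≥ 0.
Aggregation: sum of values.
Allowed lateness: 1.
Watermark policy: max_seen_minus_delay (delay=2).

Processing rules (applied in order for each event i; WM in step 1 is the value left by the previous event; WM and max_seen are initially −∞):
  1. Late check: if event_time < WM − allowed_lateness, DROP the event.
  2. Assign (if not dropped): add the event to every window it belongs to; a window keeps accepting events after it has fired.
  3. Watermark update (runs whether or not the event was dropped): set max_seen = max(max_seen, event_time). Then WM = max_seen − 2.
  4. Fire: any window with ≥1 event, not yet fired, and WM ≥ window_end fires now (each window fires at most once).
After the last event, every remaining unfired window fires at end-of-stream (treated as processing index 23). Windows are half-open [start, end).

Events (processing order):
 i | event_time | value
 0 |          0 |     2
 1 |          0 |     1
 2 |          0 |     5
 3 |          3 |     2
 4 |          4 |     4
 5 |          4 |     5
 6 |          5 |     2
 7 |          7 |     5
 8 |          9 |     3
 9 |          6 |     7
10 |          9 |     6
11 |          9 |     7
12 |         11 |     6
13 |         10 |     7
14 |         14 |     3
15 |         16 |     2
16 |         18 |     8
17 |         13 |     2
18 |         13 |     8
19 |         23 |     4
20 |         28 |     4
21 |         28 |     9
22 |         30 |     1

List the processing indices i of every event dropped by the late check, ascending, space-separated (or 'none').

17 18

i=0 t=0 v=2: → [0,8); WM=-2
i=1 t=0 v=1: → [0,8); WM=-2
i=2 t=0 v=5: → [0,8); WM=-2
i=3 t=3 v=2: → [0,8); WM=1
i=4 t=4 v=4: → [0,8); WM=2
i=5 t=4 v=5: → [0,8); WM=2
i=6 t=5 v=2: → [0,8); WM=3
i=7 t=7 v=5: → [0,8); WM=5
i=8 t=9 v=3: → [8,16); WM=7
i=9 t=6 v=7: → [0,8); WM=7
i=10 t=9 v=6: → [8,16); WM=7
i=11 t=9 v=7: → [8,16); WM=7
i=12 t=11 v=6: → [8,16); WM=9; [0,8) fires=33
i=13 t=10 v=7: → [8,16); WM=9
i=14 t=14 v=3: → [8,16); WM=12
i=15 t=16 v=2: → [16,24); WM=14
i=16 t=18 v=8: → [16,24); WM=16; [8,16) fires=32
i=17 t=13 v=2: DROP (t<16-1); WM=16
i=18 t=13 v=8: DROP (t<16-1); WM=16
i=19 t=23 v=4: → [16,24); WM=21
i=20 t=28 v=4: → [24,32); WM=26; [16,24) fires=14
i=21 t=28 v=9: → [24,32); WM=26
i=22 t=30 v=1: → [24,32); WM=28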